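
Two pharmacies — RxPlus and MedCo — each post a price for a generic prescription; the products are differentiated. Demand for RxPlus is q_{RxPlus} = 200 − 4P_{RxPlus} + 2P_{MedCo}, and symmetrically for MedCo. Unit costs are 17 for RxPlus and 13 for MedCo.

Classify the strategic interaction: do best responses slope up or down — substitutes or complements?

strategic complements

RxPlus's profit: π = (P_{RxPlus} − 17)(200 − 4P_{RxPlus} + 2P_{MedCo}).
∂π/∂P_{RxPlus} = 268 − 8P_{RxPlus} + 2P_{MedCo} = 0 ⇒ P_{RxPlus} = 33.5 + 0.25P_{MedCo}.
The best-response slope dP_{RxPlus}/dP_{MedCo} = 0.25 > 0: the reaction function is upward-sloping, so the choices are strategic complements.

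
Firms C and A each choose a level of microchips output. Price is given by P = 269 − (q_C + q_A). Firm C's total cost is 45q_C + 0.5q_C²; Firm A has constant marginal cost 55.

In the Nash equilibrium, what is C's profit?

3285.36

Firm C's profit: π = q_C(269 − (q_C + q_A)) − 45q_C − 0.5q_C².
∂π/∂q_C = 224 − 3q_C − q_A = 0, so q_C = 224/3 − (1/3)q_A.
For A: ∂π/∂q_A = 214 − 2q_A − q_C = 0 ⇒ q_A = 107 − 0.5q_C.
Plugging q_A into C's best response: q_C = 224/3 − (1/3)(107 − 0.5q_C) ⇒ (5/6)q_C = 39, so q_C = 46.8.
Then q_A = 107 − 0.5·46.8 = 83.6.
Price P = 269 − 130.4 = 138.6.
C's profit: (138.6 − 45)·46.8 − 0.5(46.8)² = 3285.36.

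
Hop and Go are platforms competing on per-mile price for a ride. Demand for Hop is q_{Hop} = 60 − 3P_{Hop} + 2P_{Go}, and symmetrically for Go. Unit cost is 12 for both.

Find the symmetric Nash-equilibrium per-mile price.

Hop's profit: π = (P_{Hop} − 12)(60 − 3P_{Hop} + 2P_{Go}).
∂π/∂P_{Hop} = 96 − 6P_{Hop} + 2P_{Go} = 0 ⇒ P_{Hop} = 16 + (1/3)P_{Go}.
Setting P_{Hop} = P_{Go} in the reaction function: P_{Hop} = 16 + (1/3)P_{Hop}, so P_{Hop} = 16 / (2/3) = 24.

24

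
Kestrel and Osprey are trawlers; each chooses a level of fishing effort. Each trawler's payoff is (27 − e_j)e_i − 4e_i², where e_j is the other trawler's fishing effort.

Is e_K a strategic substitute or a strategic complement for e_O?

Kestrel's payoff is (27 − e_O)e_K − 4e_K².
∂π/∂e_K = 27 − e_O − 8e_K = 0, so e_K = 3.375 − 0.125e_O.
The best-response slope de_K/de_O = −0.125 < 0: the reaction function is downward-sloping, so the choices are strategic substitutes.

strategic substitutes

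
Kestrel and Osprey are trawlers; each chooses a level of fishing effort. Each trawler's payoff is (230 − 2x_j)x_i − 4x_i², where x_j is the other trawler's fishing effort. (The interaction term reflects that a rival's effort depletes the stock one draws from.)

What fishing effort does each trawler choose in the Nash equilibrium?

23

Kestrel's payoff is (230 − 2x_O)x_K − 4x_K².
∂π/∂x_K = 230 − 2x_O − 8x_K = 0, so x_K = 28.75 − 0.25x_O.
By symmetry x_O = x_K; substituting into the reaction function, 1.25x_K = 28.75 and x_K = 23.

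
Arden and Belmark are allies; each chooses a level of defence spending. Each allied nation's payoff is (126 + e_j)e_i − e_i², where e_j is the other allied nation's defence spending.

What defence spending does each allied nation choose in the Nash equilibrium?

Arden's payoff is (126 + e_B)e_A − e_A².
∂π/∂e_A = 126 + e_B − 2e_A = 0, so e_A = 63 + 0.5e_B.
By symmetry e_B = e_A; substituting into the reaction function, 0.5e_A = 63 and e_A = 126.

126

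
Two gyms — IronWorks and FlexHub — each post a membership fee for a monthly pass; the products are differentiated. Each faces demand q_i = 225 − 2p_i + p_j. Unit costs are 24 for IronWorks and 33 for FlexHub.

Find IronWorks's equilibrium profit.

9302.48

IronWorks's profit: π = (p_{IronWorks} − 24)(225 − 2p_{IronWorks} + p_{FlexHub}).
∂π/∂p_{IronWorks} = 273 − 4p_{IronWorks} + p_{FlexHub} = 0 ⇒ p_{IronWorks} = 68.25 + 0.25p_{FlexHub}.
Similarly p_{FlexHub} = 72.75 + 0.25p_{IronWorks}.
Plugging p_{FlexHub} into IronWorks's best response: p_{IronWorks} = 68.25 + 0.25(72.75 + 0.25p_{IronWorks}) ⇒ 0.9375p_{IronWorks} = 86.4375, so p_{IronWorks} = 92.2.
Then p_{FlexHub} = 72.75 + 0.25·92.2 = 95.8.
q_{IronWorks} = 225 − 2·92.2 + 95.8 = 136.4.
Profit = (92.2 − 24)·136.4 = 9302.48.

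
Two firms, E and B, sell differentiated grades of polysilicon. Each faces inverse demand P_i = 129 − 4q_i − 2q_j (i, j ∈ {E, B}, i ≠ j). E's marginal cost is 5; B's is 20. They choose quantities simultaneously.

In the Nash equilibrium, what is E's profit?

Firm E's profit: π = q_E(129 − 4q_E − 2q_B) − 5q_E.
∂π/∂q_E = 124 − 8q_E − 2q_B = 0 ⇒ q_E = 15.5 − 0.25q_B.
Similarly q_B = 13.625 − 0.25q_E.
Solving the two reaction functions simultaneously: (1 − (−0.25)(−0.25))q_E = 15.5 − 0.25·13.625, so 0.9375q_E = 387/32 and q_E = 12.9.
Then q_B = 13.625 − 0.25·12.9 = 10.4.
P_E = 129 − 4·12.9 − 2·10.4 = 56.6.
Profit = (56.6 − 5)·12.9 = 665.64.

665.64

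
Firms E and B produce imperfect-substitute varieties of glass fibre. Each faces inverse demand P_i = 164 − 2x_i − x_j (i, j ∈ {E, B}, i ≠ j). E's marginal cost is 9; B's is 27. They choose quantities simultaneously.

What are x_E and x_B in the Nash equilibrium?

32.2, 26.2

Firm E's profit: π = x_E(164 − 2x_E − x_B) − 9x_E.
∂π/∂x_E = 155 − 4x_E − x_B = 0 ⇒ x_E = 38.75 − 0.25x_B.
Similarly x_B = 34.25 − 0.25x_E.
Solving the two reaction functions simultaneously: (1 − (−0.25)(−0.25))x_E = 38.75 − 0.25·34.25, so 0.9375x_E = 30.1875 and x_E = 32.2.
Then x_B = 34.25 − 0.25·32.2 = 26.2.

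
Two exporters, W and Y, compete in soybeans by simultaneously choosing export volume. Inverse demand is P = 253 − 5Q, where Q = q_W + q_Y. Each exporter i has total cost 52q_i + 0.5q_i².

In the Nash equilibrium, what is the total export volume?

25.125

Exporter W's profit: π = q_W(253 − 5(q_W + q_Y)) − 52q_W − 0.5q_W².
∂π/∂q_W = 201 − 11q_W − 5q_Y = 0, so q_W = 201/11 − (5/11)q_Y.
By symmetry q_Y = q_W; substituting into the reaction function, (16/11)q_W = 201/11 and q_W = 12.5625.
Total export volume: 12.5625 + 12.5625 = 25.125.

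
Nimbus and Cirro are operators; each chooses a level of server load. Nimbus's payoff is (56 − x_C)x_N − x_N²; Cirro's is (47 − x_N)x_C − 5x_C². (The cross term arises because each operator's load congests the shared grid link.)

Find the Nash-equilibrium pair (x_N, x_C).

27, 2

Expanding Nimbus's payoff: 56x_N − x_Cx_N − x_N².
∂π/∂x_N = 56 − x_C − 2x_N = 0, so x_N = 28 − 0.5x_C.
Likewise for Cirro: x_C = 4.7 − 0.1x_N.
Substituting the second reaction function into the first: x_N = 28 − 0.5(4.7 − 0.1x_N), which gives 0.95x_N = 25.65 ⇒ x_N = 27.
Then x_C = 4.7 − 0.1·27 = 2.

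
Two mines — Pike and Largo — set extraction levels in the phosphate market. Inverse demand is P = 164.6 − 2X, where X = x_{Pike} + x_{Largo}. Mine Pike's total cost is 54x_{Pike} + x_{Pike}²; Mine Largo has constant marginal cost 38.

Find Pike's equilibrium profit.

Mine Pike's profit: π = x_{Pike}(164.6 − 2(x_{Pike} + x_{Largo})) − 54x_{Pike} − x_{Pike}².
∂π/∂x_{Pike} = 110.6 − 6x_{Pike} − 2x_{Largo} = 0, so x_{Pike} = 553/30 − (1/3)x_{Largo}.
For Largo: ∂π/∂x_{Largo} = 126.6 − 4x_{Largo} − 2x_{Pike} = 0 ⇒ x_{Largo} = 31.65 − 0.5x_{Pike}.
Plugging x_{Largo} into Pike's best response: x_{Pike} = 553/30 − (1/3)(31.65 − 0.5x_{Pike}) ⇒ (5/6)x_{Pike} = 473/60, so x_{Pike} = 9.46.
Then x_{Largo} = 31.65 − 0.5·9.46 = 26.92.
Price P = 164.6 − 2·36.38 = 91.84.
Pike's profit: (91.84 − 54)·9.46 − (9.46)² = 268.4748.

268.4748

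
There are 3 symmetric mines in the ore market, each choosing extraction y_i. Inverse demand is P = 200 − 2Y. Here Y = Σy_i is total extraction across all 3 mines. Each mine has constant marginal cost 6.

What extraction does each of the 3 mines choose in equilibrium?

A representative mine's profit is π_i = y_i(200 − 2Y) − 6y_i, with Y = y_i + Σ_{j≠i} y_j.
First-order condition: 194 − 4y_i − 2Σ_{j≠i} y_j = 0.
In a symmetric equilibrium every mine chooses the same y, so Σ_{j≠i} y_j = 2y. The condition becomes 194 − 8y = 0, giving y = 194/8 = 24.25.

24.25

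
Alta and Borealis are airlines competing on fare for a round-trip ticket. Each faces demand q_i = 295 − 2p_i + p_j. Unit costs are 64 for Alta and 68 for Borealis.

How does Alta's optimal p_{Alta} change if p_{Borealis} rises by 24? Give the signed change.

6

Alta's profit: π = (p_{Alta} − 64)(295 − 2p_{Alta} + p_{Borealis}).
∂π/∂p_{Alta} = 423 − 4p_{Alta} + p_{Borealis} = 0 ⇒ p_{Alta} = 105.75 + 0.25p_{Borealis}.
The reaction-function slope is 0.25, so a 24-unit rise in p_{Borealis} moves p_{Alta} by 0.25 × 24 = 6. Alta's best response rises — the actions are strategic complements.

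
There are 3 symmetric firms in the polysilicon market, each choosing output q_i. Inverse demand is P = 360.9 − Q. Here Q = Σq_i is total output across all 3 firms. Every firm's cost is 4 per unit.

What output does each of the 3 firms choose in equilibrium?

A representative firm's profit is π_i = q_i(360.9 − Q) − 4q_i, with Q = q_i + Σ_{j≠i} q_j.
First-order condition: 356.9 − 2q_i − Σ_{j≠i} q_j = 0.
In a symmetric equilibrium every firm chooses the same q, so Σ_{j≠i} q_j = 2q. The condition becomes 356.9 − 4q = 0, giving q = 356.9/4 = 89.225.

89.225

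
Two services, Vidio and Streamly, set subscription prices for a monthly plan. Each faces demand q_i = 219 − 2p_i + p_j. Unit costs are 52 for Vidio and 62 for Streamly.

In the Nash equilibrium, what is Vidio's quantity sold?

114

Vidio's profit: π = (p_{Vidio} − 52)(219 − 2p_{Vidio} + p_{Streamly}).
∂π/∂p_{Vidio} = 323 − 4p_{Vidio} + p_{Streamly} = 0 ⇒ p_{Vidio} = 80.75 + 0.25p_{Streamly}.
Similarly p_{Streamly} = 85.75 + 0.25p_{Vidio}.
Plugging p_{Streamly} into Vidio's best response: p_{Vidio} = 80.75 + 0.25(85.75 + 0.25p_{Vidio}) ⇒ 0.9375p_{Vidio} = 102.1875, so p_{Vidio} = 109.
Then p_{Streamly} = 85.75 + 0.25·109 = 113.
q_{Vidio} = 219 − 2·109 + 113 = 114.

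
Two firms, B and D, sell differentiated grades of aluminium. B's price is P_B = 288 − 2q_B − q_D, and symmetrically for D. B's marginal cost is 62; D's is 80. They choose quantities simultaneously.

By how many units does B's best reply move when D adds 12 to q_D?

-3

Firm B's profit: π = q_B(288 − 2q_B − q_D) − 62q_B.
∂π/∂q_B = 226 − 4q_B − q_D = 0 ⇒ q_B = 56.5 − 0.25q_D.
The reaction-function slope is −0.25, so a 12-unit rise in q_D moves q_B by −0.25 × 12 = −3. B's best response falls — the actions are strategic substitutes.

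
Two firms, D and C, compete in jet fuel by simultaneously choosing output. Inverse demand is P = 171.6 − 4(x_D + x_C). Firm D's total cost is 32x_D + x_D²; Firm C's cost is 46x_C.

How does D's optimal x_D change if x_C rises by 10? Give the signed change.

Firm D's profit: π = x_D(171.6 − 4(x_D + x_C)) − 32x_D − x_D².
∂π/∂x_D = 139.6 − 10x_D − 4x_C = 0, so x_D = 13.96 − 0.4x_C.
The reaction-function slope is −0.4, so a 10-unit rise in x_C moves x_D by −0.4 × 10 = −4. D's best response falls — the actions are strategic substitutes.

-4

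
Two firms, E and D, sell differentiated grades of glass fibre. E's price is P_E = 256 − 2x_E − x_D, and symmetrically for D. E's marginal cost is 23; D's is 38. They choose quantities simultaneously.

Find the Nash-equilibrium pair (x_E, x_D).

47.6, 42.6

Firm E's profit: π = x_E(256 − 2x_E − x_D) − 23x_E.
∂π/∂x_E = 233 − 4x_E − x_D = 0 ⇒ x_E = 58.25 − 0.25x_D.
Similarly x_D = 54.5 − 0.25x_E.
Substituting the second reaction function into the first: x_E = 58.25 − 0.25(54.5 − 0.25x_E), which gives 0.9375x_E = 44.625 ⇒ x_E = 47.6.
Then x_D = 54.5 − 0.25·47.6 = 42.6.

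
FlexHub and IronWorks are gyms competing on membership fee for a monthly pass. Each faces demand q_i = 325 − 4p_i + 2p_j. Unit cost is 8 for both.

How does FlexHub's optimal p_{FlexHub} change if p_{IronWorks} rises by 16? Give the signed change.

4

FlexHub's profit: π = (p_{FlexHub} − 8)(325 − 4p_{FlexHub} + 2p_{IronWorks}).
∂π/∂p_{FlexHub} = 357 − 8p_{FlexHub} + 2p_{IronWorks} = 0 ⇒ p_{FlexHub} = 44.625 + 0.25p_{IronWorks}.
The reaction-function slope is 0.25, so a 16-unit rise in p_{IronWorks} moves p_{FlexHub} by 0.25 × 16 = 4. FlexHub's best response rises — the actions are strategic complements.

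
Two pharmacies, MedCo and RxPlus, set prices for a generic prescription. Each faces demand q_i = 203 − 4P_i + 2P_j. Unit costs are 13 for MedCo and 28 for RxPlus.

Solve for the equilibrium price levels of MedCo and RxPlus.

MedCo's profit: π = (P_{MedCo} − 13)(203 − 4P_{MedCo} + 2P_{RxPlus}).
∂π/∂P_{MedCo} = 255 − 8P_{MedCo} + 2P_{RxPlus} = 0 ⇒ P_{MedCo} = 31.875 + 0.25P_{RxPlus}.
Similarly P_{RxPlus} = 39.375 + 0.25P_{MedCo}.
Solving the two reaction functions simultaneously: (1 − (0.25)(0.25))P_{MedCo} = 31.875 + 0.25·39.375, so 0.9375P_{MedCo} = 1335/32 and P_{MedCo} = 44.5.
Then P_{RxPlus} = 39.375 + 0.25·44.5 = 50.5.

44.5, 50.5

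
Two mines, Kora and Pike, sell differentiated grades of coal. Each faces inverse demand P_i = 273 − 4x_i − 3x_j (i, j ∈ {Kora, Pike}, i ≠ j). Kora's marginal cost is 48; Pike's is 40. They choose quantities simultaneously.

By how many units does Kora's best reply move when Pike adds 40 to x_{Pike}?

Mine Kora's profit: π = x_{Kora}(273 − 4x_{Kora} − 3x_{Pike}) − 48x_{Kora}.
∂π/∂x_{Kora} = 225 − 8x_{Kora} − 3x_{Pike} = 0 ⇒ x_{Kora} = 28.125 − 0.375x_{Pike}.
The reaction-function slope is −0.375, so a 40-unit rise in x_{Pike} moves x_{Kora} by −0.375 × 40 = −15. Kora's best response falls — the actions are strategic substitutes.

-15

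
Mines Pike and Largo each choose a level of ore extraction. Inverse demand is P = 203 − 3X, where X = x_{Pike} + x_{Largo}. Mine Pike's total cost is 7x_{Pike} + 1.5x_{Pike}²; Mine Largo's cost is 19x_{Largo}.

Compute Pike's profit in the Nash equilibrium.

865.28

Mine Pike's profit: π = x_{Pike}(203 − 3(x_{Pike} + x_{Largo})) − 7x_{Pike} − 1.5x_{Pike}².
∂π/∂x_{Pike} = 196 − 9x_{Pike} − 3x_{Largo} = 0, so x_{Pike} = 196/9 − (1/3)x_{Largo}.
For Largo: ∂π/∂x_{Largo} = 184 − 6x_{Largo} − 3x_{Pike} = 0 ⇒ x_{Largo} = 92/3 − 0.5x_{Pike}.
Plugging x_{Largo} into Pike's best response: x_{Pike} = 196/9 − (1/3)(92/3 − 0.5x_{Pike}) ⇒ (5/6)x_{Pike} = 104/9, so x_{Pike} = 208/15.
Then x_{Largo} = 92/3 − 0.5·(208/15) = 356/15.
Price P = 203 − 3·37.6 = 90.2.
Pike's profit: (90.2 − 7)·(208/15) − 1.5(208/15)² = 865.28.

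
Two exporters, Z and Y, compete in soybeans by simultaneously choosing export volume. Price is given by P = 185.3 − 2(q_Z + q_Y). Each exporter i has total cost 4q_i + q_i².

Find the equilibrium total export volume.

Exporter Z's profit: π = q_Z(185.3 − 2(q_Z + q_Y)) − 4q_Z − q_Z².
∂π/∂q_Z = 181.3 − 6q_Z − 2q_Y = 0, so q_Z = 1813/60 − (1/3)q_Y.
The game is symmetric, so in equilibrium q_Y = q_Z: the reaction function gives (4/3)q_Z = 1813/60, hence q_Z = 22.6625.
Total export volume: 22.6625 + 22.6625 = 45.325.

45.325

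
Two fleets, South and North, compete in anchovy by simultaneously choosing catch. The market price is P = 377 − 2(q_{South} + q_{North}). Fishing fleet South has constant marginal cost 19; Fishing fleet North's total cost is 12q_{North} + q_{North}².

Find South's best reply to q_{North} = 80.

49.5

Fishing fleet South's profit: π = q_{South}(377 − 2(q_{South} + q_{North})) − 19q_{South}.
∂π/∂q_{South} = 358 − 4q_{South} − 2q_{North} = 0, so q_{South} = 89.5 − 0.5q_{North}.
At q_{North} = 80: q_{South} = 89.5 − 0.5·80 = 49.5.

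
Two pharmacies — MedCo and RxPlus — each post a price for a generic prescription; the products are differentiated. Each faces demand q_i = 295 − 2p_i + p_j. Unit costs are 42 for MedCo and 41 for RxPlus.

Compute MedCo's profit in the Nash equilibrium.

MedCo's profit: π = (p_{MedCo} − 42)(295 − 2p_{MedCo} + p_{RxPlus}).
∂π/∂p_{MedCo} = 379 − 4p_{MedCo} + p_{RxPlus} = 0 ⇒ p_{MedCo} = 94.75 + 0.25p_{RxPlus}.
Similarly p_{RxPlus} = 94.25 + 0.25p_{MedCo}.
Plugging p_{RxPlus} into MedCo's best response: p_{MedCo} = 94.75 + 0.25(94.25 + 0.25p_{MedCo}) ⇒ 0.9375p_{MedCo} = 118.3125, so p_{MedCo} = 126.2.
Then p_{RxPlus} = 94.25 + 0.25·126.2 = 125.8.
q_{MedCo} = 295 − 2·126.2 + 125.8 = 168.4.
Profit = (126.2 − 42)·168.4 = 14179.28.

14179.28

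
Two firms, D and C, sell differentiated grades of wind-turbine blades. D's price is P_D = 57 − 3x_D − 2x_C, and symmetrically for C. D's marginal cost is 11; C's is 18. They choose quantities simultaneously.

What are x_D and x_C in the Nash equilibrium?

Firm D's profit: π = x_D(57 − 3x_D − 2x_C) − 11x_D.
∂π/∂x_D = 46 − 6x_D − 2x_C = 0 ⇒ x_D = 23/3 − (1/3)x_C.
Similarly x_C = 6.5 − (1/3)x_D.
Substituting the second reaction function into the first: x_D = 23/3 − (1/3)(6.5 − (1/3)x_D), which gives (8/9)x_D = 5.5 ⇒ x_D = 6.1875.
Then x_C = 6.5 − (1/3)·6.1875 = 4.4375.

6.1875, 4.4375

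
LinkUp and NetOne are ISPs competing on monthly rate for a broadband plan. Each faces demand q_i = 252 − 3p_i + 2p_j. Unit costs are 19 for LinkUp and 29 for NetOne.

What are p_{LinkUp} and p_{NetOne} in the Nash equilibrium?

LinkUp's profit: π = (p_{LinkUp} − 19)(252 − 3p_{LinkUp} + 2p_{NetOne}).
∂π/∂p_{LinkUp} = 309 − 6p_{LinkUp} + 2p_{NetOne} = 0 ⇒ p_{LinkUp} = 51.5 + (1/3)p_{NetOne}.
Similarly p_{NetOne} = 56.5 + (1/3)p_{LinkUp}.
Solving the two reaction functions simultaneously: (1 − (1/3)(1/3))p_{LinkUp} = 51.5 + (1/3)·56.5, so (8/9)p_{LinkUp} = 211/3 and p_{LinkUp} = 79.125.
Then p_{NetOne} = 56.5 + (1/3)·79.125 = 82.875.

79.125, 82.875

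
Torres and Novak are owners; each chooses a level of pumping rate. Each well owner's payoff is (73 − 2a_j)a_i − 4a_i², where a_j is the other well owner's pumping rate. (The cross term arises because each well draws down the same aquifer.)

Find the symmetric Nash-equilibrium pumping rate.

Torres's payoff is (73 − 2a_N)a_T − 4a_T².
∂π/∂a_T = 73 − 2a_N − 8a_T = 0, so a_T = 9.125 − 0.25a_N.
The game is symmetric, so in equilibrium a_N = a_T: the reaction function gives 1.25a_T = 9.125, hence a_T = 7.3.

7.3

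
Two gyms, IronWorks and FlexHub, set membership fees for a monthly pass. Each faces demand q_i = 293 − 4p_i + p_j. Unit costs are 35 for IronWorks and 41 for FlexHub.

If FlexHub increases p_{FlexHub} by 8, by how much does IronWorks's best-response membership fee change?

IronWorks's profit: π = (p_{IronWorks} − 35)(293 − 4p_{IronWorks} + p_{FlexHub}).
∂π/∂p_{IronWorks} = 433 − 8p_{IronWorks} + p_{FlexHub} = 0 ⇒ p_{IronWorks} = 54.125 + 0.125p_{FlexHub}.
The reaction-function slope is 0.125, so an 8-unit rise in p_{FlexHub} moves p_{IronWorks} by 0.125 × 8 = 1. IronWorks's best response rises — the actions are strategic complements.

1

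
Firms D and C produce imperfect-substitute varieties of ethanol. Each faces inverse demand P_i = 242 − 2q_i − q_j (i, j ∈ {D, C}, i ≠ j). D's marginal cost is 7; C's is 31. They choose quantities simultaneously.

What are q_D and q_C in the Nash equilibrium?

Firm D's profit: π = q_D(242 − 2q_D − q_C) − 7q_D.
∂π/∂q_D = 235 − 4q_D − q_C = 0 ⇒ q_D = 58.75 − 0.25q_C.
Similarly q_C = 52.75 − 0.25q_D.
Substituting the second reaction function into the first: q_D = 58.75 − 0.25(52.75 − 0.25q_D), which gives 0.9375q_D = 45.5625 ⇒ q_D = 48.6.
Then q_C = 52.75 − 0.25·48.6 = 40.6.

48.6, 40.6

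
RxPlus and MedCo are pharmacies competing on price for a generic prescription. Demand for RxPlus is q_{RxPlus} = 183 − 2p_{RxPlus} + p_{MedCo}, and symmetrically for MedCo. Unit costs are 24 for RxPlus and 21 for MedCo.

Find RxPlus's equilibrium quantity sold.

RxPlus's profit: π = (p_{RxPlus} − 24)(183 − 2p_{RxPlus} + p_{MedCo}).
∂π/∂p_{RxPlus} = 231 − 4p_{RxPlus} + p_{MedCo} = 0 ⇒ p_{RxPlus} = 57.75 + 0.25p_{MedCo}.
Similarly p_{MedCo} = 56.25 + 0.25p_{RxPlus}.
Plugging p_{MedCo} into RxPlus's best response: p_{RxPlus} = 57.75 + 0.25(56.25 + 0.25p_{RxPlus}) ⇒ 0.9375p_{RxPlus} = 71.8125, so p_{RxPlus} = 76.6.
Then p_{MedCo} = 56.25 + 0.25·76.6 = 75.4.
q_{RxPlus} = 183 − 2·76.6 + 75.4 = 105.2.

105.2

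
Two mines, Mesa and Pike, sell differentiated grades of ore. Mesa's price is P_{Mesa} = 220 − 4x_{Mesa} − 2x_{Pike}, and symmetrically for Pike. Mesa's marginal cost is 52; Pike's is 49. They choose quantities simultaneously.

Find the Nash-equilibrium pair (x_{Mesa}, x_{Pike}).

Mine Mesa's profit: π = x_{Mesa}(220 − 4x_{Mesa} − 2x_{Pike}) − 52x_{Mesa}.
∂π/∂x_{Mesa} = 168 − 8x_{Mesa} − 2x_{Pike} = 0 ⇒ x_{Mesa} = 21 − 0.25x_{Pike}.
Similarly x_{Pike} = 21.375 − 0.25x_{Mesa}.
Plugging x_{Pike} into Mesa's best response: x_{Mesa} = 21 − 0.25(21.375 − 0.25x_{Mesa}) ⇒ 0.9375x_{Mesa} = 501/32, so x_{Mesa} = 16.7.
Then x_{Pike} = 21.375 − 0.25·16.7 = 17.2.

16.7, 17.2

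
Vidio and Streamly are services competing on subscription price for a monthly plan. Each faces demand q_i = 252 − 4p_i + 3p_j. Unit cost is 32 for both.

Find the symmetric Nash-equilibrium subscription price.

76

Vidio's profit: π = (p_{Vidio} − 32)(252 − 4p_{Vidio} + 3p_{Streamly}).
∂π/∂p_{Vidio} = 380 − 8p_{Vidio} + 3p_{Streamly} = 0 ⇒ p_{Vidio} = 47.5 + 0.375p_{Streamly}.
By symmetry p_{Streamly} = p_{Vidio}; substituting into the reaction function, 0.625p_{Vidio} = 47.5 and p_{Vidio} = 76.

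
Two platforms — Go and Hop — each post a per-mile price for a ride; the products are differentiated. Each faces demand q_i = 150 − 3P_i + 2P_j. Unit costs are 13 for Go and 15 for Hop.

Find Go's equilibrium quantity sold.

Go's profit: π = (P_{Go} − 13)(150 − 3P_{Go} + 2P_{Hop}).
∂π/∂P_{Go} = 189 − 6P_{Go} + 2P_{Hop} = 0 ⇒ P_{Go} = 31.5 + (1/3)P_{Hop}.
Similarly P_{Hop} = 32.5 + (1/3)P_{Go}.
Plugging P_{Hop} into Go's best response: P_{Go} = 31.5 + (1/3)(32.5 + (1/3)P_{Go}) ⇒ (8/9)P_{Go} = 127/3, so P_{Go} = 47.625.
Then P_{Hop} = 32.5 + (1/3)·47.625 = 48.375.
q_{Go} = 150 − 3·47.625 + 2·48.375 = 103.875.

103.875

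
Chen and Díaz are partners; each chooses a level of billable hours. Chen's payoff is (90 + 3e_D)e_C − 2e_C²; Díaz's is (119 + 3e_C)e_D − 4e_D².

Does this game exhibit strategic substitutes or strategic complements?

strategic complements

Expanding Chen's payoff: 90e_C + 3e_De_C − 2e_C².
∂π/∂e_C = 90 + 3e_D − 4e_C = 0, so e_C = 22.5 + 0.75e_D.
The best-response slope de_C/de_D = 0.75 > 0: the reaction function is upward-sloping, so the choices are strategic complements.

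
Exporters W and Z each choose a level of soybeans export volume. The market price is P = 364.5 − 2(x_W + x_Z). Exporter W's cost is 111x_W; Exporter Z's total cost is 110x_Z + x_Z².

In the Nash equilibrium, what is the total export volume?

Exporter W's profit: π = x_W(364.5 − 2(x_W + x_Z)) − 111x_W.
∂π/∂x_W = 253.5 − 4x_W − 2x_Z = 0, so x_W = 63.375 − 0.5x_Z.
For Z: ∂π/∂x_Z = 254.5 − 6x_Z − 2x_W = 0 ⇒ x_Z = 509/12 − (1/3)x_W.
Plugging x_Z into W's best response: x_W = 63.375 − 0.5(509/12 − (1/3)x_W) ⇒ (5/6)x_W = 253/6, so x_W = 50.6.
Then x_Z = 509/12 − (1/3)·50.6 = 25.55.
Total export volume: 50.6 + 25.55 = 76.15.

76.15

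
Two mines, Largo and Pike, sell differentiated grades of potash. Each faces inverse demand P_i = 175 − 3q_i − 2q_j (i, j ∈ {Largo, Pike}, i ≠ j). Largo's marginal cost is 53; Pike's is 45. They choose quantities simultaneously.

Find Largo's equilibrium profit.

652.6875

Mine Largo's profit: π = q_{Largo}(175 − 3q_{Largo} − 2q_{Pike}) − 53q_{Largo}.
∂π/∂q_{Largo} = 122 − 6q_{Largo} − 2q_{Pike} = 0 ⇒ q_{Largo} = 61/3 − (1/3)q_{Pike}.
Similarly q_{Pike} = 65/3 − (1/3)q_{Largo}.
Plugging q_{Pike} into Largo's best response: q_{Largo} = 61/3 − (1/3)(65/3 − (1/3)q_{Largo}) ⇒ (8/9)q_{Largo} = 118/9, so q_{Largo} = 14.75.
Then q_{Pike} = 65/3 − (1/3)·14.75 = 16.75.
P_{Largo} = 175 − 3·14.75 − 2·16.75 = 97.25.
Profit = (97.25 − 53)·14.75 = 652.6875.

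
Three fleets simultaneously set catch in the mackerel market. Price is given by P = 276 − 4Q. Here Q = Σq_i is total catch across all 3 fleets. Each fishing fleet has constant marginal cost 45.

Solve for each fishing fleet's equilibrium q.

14.4375

A representative fishing fleet's profit is π_i = q_i(276 − 4Q) − 45q_i, with Q = q_i + Σ_{j≠i} q_j.
First-order condition: 231 − 8q_i − 4Σ_{j≠i} q_j = 0.
In a symmetric equilibrium every fishing fleet chooses the same q, so Σ_{j≠i} q_j = 2q. The condition becomes 231 − 16q = 0, giving q = 231/16 = 14.4375.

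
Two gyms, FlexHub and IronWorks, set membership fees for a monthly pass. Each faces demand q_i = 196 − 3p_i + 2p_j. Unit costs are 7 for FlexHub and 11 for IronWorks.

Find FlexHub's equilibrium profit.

6912

FlexHub's profit: π = (p_{FlexHub} − 7)(196 − 3p_{FlexHub} + 2p_{IronWorks}).
∂π/∂p_{FlexHub} = 217 − 6p_{FlexHub} + 2p_{IronWorks} = 0 ⇒ p_{FlexHub} = 217/6 + (1/3)p_{IronWorks}.
Similarly p_{IronWorks} = 229/6 + (1/3)p_{FlexHub}.
Substituting the second reaction function into the first: p_{FlexHub} = 217/6 + (1/3)(229/6 + (1/3)p_{FlexHub}), which gives (8/9)p_{FlexHub} = 440/9 ⇒ p_{FlexHub} = 55.
Then p_{IronWorks} = 229/6 + (1/3)·55 = 56.5.
q_{FlexHub} = 196 − 3·55 + 2·56.5 = 144.
Profit = (55 − 7)·144 = 6912.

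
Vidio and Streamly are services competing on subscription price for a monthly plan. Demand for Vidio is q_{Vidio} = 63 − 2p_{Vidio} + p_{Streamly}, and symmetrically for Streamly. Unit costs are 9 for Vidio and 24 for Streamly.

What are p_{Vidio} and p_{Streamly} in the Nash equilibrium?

29, 35

Vidio's profit: π = (p_{Vidio} − 9)(63 − 2p_{Vidio} + p_{Streamly}).
∂π/∂p_{Vidio} = 81 − 4p_{Vidio} + p_{Streamly} = 0 ⇒ p_{Vidio} = 20.25 + 0.25p_{Streamly}.
Similarly p_{Streamly} = 27.75 + 0.25p_{Vidio}.
Solving the two reaction functions simultaneously: (1 − (0.25)(0.25))p_{Vidio} = 20.25 + 0.25·27.75, so 0.9375p_{Vidio} = 27.1875 and p_{Vidio} = 29.
Then p_{Streamly} = 27.75 + 0.25·29 = 35.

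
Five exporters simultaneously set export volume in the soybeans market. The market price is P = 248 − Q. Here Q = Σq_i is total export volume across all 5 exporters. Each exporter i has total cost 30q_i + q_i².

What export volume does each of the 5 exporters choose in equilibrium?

A representative exporter's profit is π_i = q_i(248 − Q) − 30q_i − q_i², with Q = q_i + Σ_{j≠i} q_j.
First-order condition: 218 − 4q_i − Σ_{j≠i} q_j = 0.
Imposing symmetry (q_j = q for all j) turns Σ_{j≠i} q_j into 4q, so 218 = 8q and q = 27.25.

27.25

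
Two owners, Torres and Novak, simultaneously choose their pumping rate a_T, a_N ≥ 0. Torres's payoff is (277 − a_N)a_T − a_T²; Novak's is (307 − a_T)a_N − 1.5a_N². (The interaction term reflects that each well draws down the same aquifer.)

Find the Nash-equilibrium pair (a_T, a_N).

104.8, 67.4

Expanding Torres's payoff: 277a_T − a_Na_T − a_T².
∂π/∂a_T = 277 − a_N − 2a_T = 0, so a_T = 138.5 − 0.5a_N.
Likewise for Novak: a_N = 307/3 − (1/3)a_T.
Plugging a_N into Torres's best response: a_T = 138.5 − 0.5(307/3 − (1/3)a_T) ⇒ (5/6)a_T = 262/3, so a_T = 104.8.
Then a_N = 307/3 − (1/3)·104.8 = 67.4.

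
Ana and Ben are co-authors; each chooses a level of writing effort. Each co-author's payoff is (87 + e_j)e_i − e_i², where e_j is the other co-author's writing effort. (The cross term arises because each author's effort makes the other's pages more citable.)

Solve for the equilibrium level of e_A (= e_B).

Ana's payoff is (87 + e_B)e_A − e_A².
∂π/∂e_A = 87 + e_B − 2e_A = 0, so e_A = 43.5 + 0.5e_B.
By symmetry e_B = e_A; substituting into the reaction function, 0.5e_A = 43.5 and e_A = 87.

87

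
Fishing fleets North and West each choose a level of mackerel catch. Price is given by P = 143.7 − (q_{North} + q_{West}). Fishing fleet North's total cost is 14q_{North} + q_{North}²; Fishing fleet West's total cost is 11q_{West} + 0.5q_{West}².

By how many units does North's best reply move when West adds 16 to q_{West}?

-4

Fishing fleet North's profit: π = q_{North}(143.7 − (q_{North} + q_{West})) − 14q_{North} − q_{North}².
∂π/∂q_{North} = 129.7 − 4q_{North} − q_{West} = 0, so q_{North} = 32.425 − 0.25q_{West}.
The reaction-function slope is −0.25, so a 16-unit rise in q_{West} moves q_{North} by −0.25 × 16 = −4. North's best response falls — the actions are strategic substitutes.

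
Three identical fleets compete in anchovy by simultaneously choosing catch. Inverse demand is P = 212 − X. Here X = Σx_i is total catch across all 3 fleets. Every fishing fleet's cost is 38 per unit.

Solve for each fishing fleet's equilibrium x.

43.5

A representative fishing fleet's profit is π_i = x_i(212 − X) − 38x_i, with X = x_i + Σ_{j≠i} x_j.
First-order condition: 174 − 2x_i − Σ_{j≠i} x_j = 0.
With identical fishing fleets, set every x_j = x: then 174 − 2x − 2x = 0, i.e. x = 174/4 = 43.5.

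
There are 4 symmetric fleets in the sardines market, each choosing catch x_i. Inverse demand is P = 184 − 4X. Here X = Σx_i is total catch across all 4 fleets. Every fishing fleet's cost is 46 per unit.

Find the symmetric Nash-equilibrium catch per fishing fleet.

6.9

A representative fishing fleet's profit is π_i = x_i(184 − 4X) − 46x_i, with X = x_i + Σ_{j≠i} x_j.
First-order condition: 138 − 8x_i − 4Σ_{j≠i} x_j = 0.
Imposing symmetry (x_j = x for all j) turns Σ_{j≠i} x_j into 3x, so 138 = 20x and x = 6.9.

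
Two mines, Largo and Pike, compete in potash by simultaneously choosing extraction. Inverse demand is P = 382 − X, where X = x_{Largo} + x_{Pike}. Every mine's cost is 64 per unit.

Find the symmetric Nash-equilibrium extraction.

Mine Largo's profit: π = x_{Largo}(382 − (x_{Largo} + x_{Pike})) − 64x_{Largo}.
∂π/∂x_{Largo} = 318 − 2x_{Largo} − x_{Pike} = 0, so x_{Largo} = 159 − 0.5x_{Pike}.
Setting x_{Largo} = x_{Pike} in the reaction function: x_{Largo} = 159 − 0.5x_{Largo}, so x_{Largo} = 159 / 1.5 = 106.

106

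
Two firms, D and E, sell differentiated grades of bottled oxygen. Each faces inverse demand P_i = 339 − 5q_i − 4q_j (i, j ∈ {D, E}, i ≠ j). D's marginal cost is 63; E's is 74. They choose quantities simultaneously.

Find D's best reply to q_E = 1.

27.2

Firm D's profit: π = q_D(339 − 5q_D − 4q_E) − 63q_D.
∂π/∂q_D = 276 − 10q_D − 4q_E = 0 ⇒ q_D = 27.6 − 0.4q_E.
At q_E = 1: q_D = 27.6 − 0.4·1 = 27.2.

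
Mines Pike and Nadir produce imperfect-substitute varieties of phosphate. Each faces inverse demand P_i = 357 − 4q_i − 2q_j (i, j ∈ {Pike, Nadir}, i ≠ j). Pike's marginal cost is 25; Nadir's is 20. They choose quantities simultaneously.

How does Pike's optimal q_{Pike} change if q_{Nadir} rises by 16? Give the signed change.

-4

Mine Pike's profit: π = q_{Pike}(357 − 4q_{Pike} − 2q_{Nadir}) − 25q_{Pike}.
∂π/∂q_{Pike} = 332 − 8q_{Pike} − 2q_{Nadir} = 0 ⇒ q_{Pike} = 41.5 − 0.25q_{Nadir}.
The reaction-function slope is −0.25, so a 16-unit rise in q_{Nadir} moves q_{Pike} by −0.25 × 16 = −4. Pike's best response falls — the actions are strategic substitutes.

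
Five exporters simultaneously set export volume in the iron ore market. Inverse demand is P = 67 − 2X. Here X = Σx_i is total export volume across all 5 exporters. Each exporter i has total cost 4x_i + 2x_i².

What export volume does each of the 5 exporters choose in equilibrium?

3.9375

A representative exporter's profit is π_i = x_i(67 − 2X) − 4x_i − 2x_i², with X = x_i + Σ_{j≠i} x_j.
First-order condition: 63 − 8x_i − 2Σ_{j≠i} x_j = 0.
With identical exporters, set every x_j = x: then 63 − 8x − 8x = 0, i.e. x = 63/16 = 3.9375.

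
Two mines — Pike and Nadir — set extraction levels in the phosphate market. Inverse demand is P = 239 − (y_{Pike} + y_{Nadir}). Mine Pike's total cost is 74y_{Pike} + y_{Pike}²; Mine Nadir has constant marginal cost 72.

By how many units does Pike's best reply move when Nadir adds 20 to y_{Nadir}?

-5

Mine Pike's profit: π = y_{Pike}(239 − (y_{Pike} + y_{Nadir})) − 74y_{Pike} − y_{Pike}².
∂π/∂y_{Pike} = 165 − 4y_{Pike} − y_{Nadir} = 0, so y_{Pike} = 41.25 − 0.25y_{Nadir}.
The reaction-function slope is −0.25, so a 20-unit rise in y_{Nadir} moves y_{Pike} by −0.25 × 20 = −5. Pike's best response falls — the actions are strategic substitutes.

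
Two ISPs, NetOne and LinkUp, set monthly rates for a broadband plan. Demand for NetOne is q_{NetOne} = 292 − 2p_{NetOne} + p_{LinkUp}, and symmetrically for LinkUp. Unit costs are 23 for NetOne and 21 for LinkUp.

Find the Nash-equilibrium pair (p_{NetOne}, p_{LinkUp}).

NetOne's profit: π = (p_{NetOne} − 23)(292 − 2p_{NetOne} + p_{LinkUp}).
∂π/∂p_{NetOne} = 338 − 4p_{NetOne} + p_{LinkUp} = 0 ⇒ p_{NetOne} = 84.5 + 0.25p_{LinkUp}.
Similarly p_{LinkUp} = 83.5 + 0.25p_{NetOne}.
Plugging p_{LinkUp} into NetOne's best response: p_{NetOne} = 84.5 + 0.25(83.5 + 0.25p_{NetOne}) ⇒ 0.9375p_{NetOne} = 105.375, so p_{NetOne} = 112.4.
Then p_{LinkUp} = 83.5 + 0.25·112.4 = 111.6.

112.4, 111.6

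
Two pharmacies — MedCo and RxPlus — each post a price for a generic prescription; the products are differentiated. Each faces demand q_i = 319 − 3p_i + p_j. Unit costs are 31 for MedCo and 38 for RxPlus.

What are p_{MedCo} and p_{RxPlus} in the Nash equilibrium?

83, 86

MedCo's profit: π = (p_{MedCo} − 31)(319 − 3p_{MedCo} + p_{RxPlus}).
∂π/∂p_{MedCo} = 412 − 6p_{MedCo} + p_{RxPlus} = 0 ⇒ p_{MedCo} = 206/3 + (1/6)p_{RxPlus}.
Similarly p_{RxPlus} = 433/6 + (1/6)p_{MedCo}.
Solving the two reaction functions simultaneously: (1 − (1/6)(1/6))p_{MedCo} = 206/3 + (1/6)·(433/6), so (35/36)p_{MedCo} = 2905/36 and p_{MedCo} = 83.
Then p_{RxPlus} = 433/6 + (1/6)·83 = 86.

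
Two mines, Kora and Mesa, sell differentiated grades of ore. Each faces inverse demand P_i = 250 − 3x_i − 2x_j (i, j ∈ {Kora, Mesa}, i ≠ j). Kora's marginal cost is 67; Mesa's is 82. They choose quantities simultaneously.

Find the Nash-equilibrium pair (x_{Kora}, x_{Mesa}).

Mine Kora's profit: π = x_{Kora}(250 − 3x_{Kora} − 2x_{Mesa}) − 67x_{Kora}.
∂π/∂x_{Kora} = 183 − 6x_{Kora} − 2x_{Mesa} = 0 ⇒ x_{Kora} = 30.5 − (1/3)x_{Mesa}.
Similarly x_{Mesa} = 28 − (1/3)x_{Kora}.
Plugging x_{Mesa} into Kora's best response: x_{Kora} = 30.5 − (1/3)(28 − (1/3)x_{Kora}) ⇒ (8/9)x_{Kora} = 127/6, so x_{Kora} = 23.8125.
Then x_{Mesa} = 28 − (1/3)·23.8125 = 20.0625.

23.8125, 20.0625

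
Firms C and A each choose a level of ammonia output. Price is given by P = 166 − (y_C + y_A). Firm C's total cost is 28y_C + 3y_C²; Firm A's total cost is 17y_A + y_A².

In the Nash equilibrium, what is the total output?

47

Firm C's profit: π = y_C(166 − (y_C + y_A)) − 28y_C − 3y_C².
∂π/∂y_C = 138 − 8y_C − y_A = 0, so y_C = 17.25 − 0.125y_A.
For A: ∂π/∂y_A = 149 − 4y_A − y_C = 0 ⇒ y_A = 37.25 − 0.25y_C.
Plugging y_A into C's best response: y_C = 17.25 − 0.125(37.25 − 0.25y_C) ⇒ (31/32)y_C = 403/32, so y_C = 13.
Then y_A = 37.25 − 0.25·13 = 34.
Total output: 13 + 34 = 47.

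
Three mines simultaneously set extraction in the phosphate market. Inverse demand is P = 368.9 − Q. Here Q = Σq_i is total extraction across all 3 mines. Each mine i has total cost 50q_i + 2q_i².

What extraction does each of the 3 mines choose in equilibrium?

A representative mine's profit is π_i = q_i(368.9 − Q) − 50q_i − 2q_i², with Q = q_i + Σ_{j≠i} q_j.
First-order condition: 318.9 − 6q_i − Σ_{j≠i} q_j = 0.
In a symmetric equilibrium every mine chooses the same q, so Σ_{j≠i} q_j = 2q. The condition becomes 318.9 − 8q = 0, giving q = 318.9/8 = 39.8625.

39.8625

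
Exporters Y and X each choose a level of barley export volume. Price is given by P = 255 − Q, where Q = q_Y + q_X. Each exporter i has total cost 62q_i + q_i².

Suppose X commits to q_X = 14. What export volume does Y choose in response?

Exporter Y's profit: π = q_Y(255 − (q_Y + q_X)) − 62q_Y − q_Y².
∂π/∂q_Y = 193 − 4q_Y − q_X = 0, so q_Y = 48.25 − 0.25q_X.
At q_X = 14: q_Y = 48.25 − 0.25·14 = 44.75.

44.75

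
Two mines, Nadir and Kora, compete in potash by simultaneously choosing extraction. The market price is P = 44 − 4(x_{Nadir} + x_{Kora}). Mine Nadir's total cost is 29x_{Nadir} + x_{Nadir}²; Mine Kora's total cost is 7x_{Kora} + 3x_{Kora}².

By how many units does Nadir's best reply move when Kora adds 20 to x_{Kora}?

-8

Mine Nadir's profit: π = x_{Nadir}(44 − 4(x_{Nadir} + x_{Kora})) − 29x_{Nadir} − x_{Nadir}².
∂π/∂x_{Nadir} = 15 − 10x_{Nadir} − 4x_{Kora} = 0, so x_{Nadir} = 1.5 − 0.4x_{Kora}.
The reaction-function slope is −0.4, so a 20-unit rise in x_{Kora} moves x_{Nadir} by −0.4 × 20 = −8. Nadir's best response falls — the actions are strategic substitutes.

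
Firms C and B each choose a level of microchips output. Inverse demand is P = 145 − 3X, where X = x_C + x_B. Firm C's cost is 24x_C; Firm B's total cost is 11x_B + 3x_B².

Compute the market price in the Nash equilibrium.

Firm C's profit: π = x_C(145 − 3(x_C + x_B)) − 24x_C.
∂π/∂x_C = 121 − 6x_C − 3x_B = 0, so x_C = 121/6 − 0.5x_B.
For B: ∂π/∂x_B = 134 − 12x_B − 3x_C = 0 ⇒ x_B = 67/6 − 0.25x_C.
Substituting the second reaction function into the first: x_C = 121/6 − 0.5(67/6 − 0.25x_C), which gives 0.875x_C = 175/12 ⇒ x_C = 50/3.
Then x_B = 67/6 − 0.25·(50/3) = 7.
Equilibrium price: P = 145 − 3·(71/3) = 74.

74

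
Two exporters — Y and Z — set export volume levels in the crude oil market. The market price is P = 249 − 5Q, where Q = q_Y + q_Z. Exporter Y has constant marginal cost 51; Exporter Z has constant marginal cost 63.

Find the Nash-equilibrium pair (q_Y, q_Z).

Exporter Y's profit: π = q_Y(249 − 5(q_Y + q_Z)) − 51q_Y.
∂π/∂q_Y = 198 − 10q_Y − 5q_Z = 0, so q_Y = 19.8 − 0.5q_Z.
By the same steps for Z: q_Z = 18.6 − 0.5q_Y.
Solving the two reaction functions simultaneously: (1 − (−0.5)(−0.5))q_Y = 19.8 − 0.5·18.6, so 0.75q_Y = 10.5 and q_Y = 14.
Then q_Z = 18.6 − 0.5·14 = 11.6.

14, 11.6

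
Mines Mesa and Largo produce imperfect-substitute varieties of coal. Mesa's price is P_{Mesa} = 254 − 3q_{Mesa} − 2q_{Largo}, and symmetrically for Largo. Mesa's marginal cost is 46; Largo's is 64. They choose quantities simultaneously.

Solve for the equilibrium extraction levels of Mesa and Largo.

27.125, 22.625

Mine Mesa's profit: π = q_{Mesa}(254 − 3q_{Mesa} − 2q_{Largo}) − 46q_{Mesa}.
∂π/∂q_{Mesa} = 208 − 6q_{Mesa} − 2q_{Largo} = 0 ⇒ q_{Mesa} = 104/3 − (1/3)q_{Largo}.
Similarly q_{Largo} = 95/3 − (1/3)q_{Mesa}.
Substituting the second reaction function into the first: q_{Mesa} = 104/3 − (1/3)(95/3 − (1/3)q_{Mesa}), which gives (8/9)q_{Mesa} = 217/9 ⇒ q_{Mesa} = 27.125.
Then q_{Largo} = 95/3 − (1/3)·27.125 = 22.625.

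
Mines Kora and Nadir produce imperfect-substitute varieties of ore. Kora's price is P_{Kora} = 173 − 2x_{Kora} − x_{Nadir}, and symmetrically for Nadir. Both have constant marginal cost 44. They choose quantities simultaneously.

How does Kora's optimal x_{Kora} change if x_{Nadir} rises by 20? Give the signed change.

Mine Kora's profit: π = x_{Kora}(173 − 2x_{Kora} − x_{Nadir}) − 44x_{Kora}.
∂π/∂x_{Kora} = 129 − 4x_{Kora} − x_{Nadir} = 0 ⇒ x_{Kora} = 32.25 − 0.25x_{Nadir}.
The reaction-function slope is −0.25, so a 20-unit rise in x_{Nadir} moves x_{Kora} by −0.25 × 20 = −5. Kora's best response falls — the actions are strategic substitutes.

-5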